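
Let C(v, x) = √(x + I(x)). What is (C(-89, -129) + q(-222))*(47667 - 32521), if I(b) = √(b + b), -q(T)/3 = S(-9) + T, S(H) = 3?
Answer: 9950922 + 15146*√(-129 + I*√258) ≈ 9.9616e+6 + 1.7236e+5*I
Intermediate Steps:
q(T) = -9 - 3*T (q(T) = -3*(3 + T) = -9 - 3*T)
I(b) = √2*√b (I(b) = √(2*b) = √2*√b)
C(v, x) = √(x + √2*√x)
(C(-89, -129) + q(-222))*(47667 - 32521) = (√(-129 + √2*√(-129)) + (-9 - 3*(-222)))*(47667 - 32521) = (√(-129 + √2*(I*√129)) + (-9 + 666))*15146 = (√(-129 + I*√258) + 657)*15146 = (657 + √(-129 + I*√258))*15146 = 9950922 + 15146*√(-129 + I*√258)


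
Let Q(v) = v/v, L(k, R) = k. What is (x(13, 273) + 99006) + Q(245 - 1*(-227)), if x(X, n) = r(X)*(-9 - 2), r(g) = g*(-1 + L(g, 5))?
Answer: 97291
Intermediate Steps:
r(g) = g*(-1 + g)
x(X, n) = -11*X*(-1 + X) (x(X, n) = (X*(-1 + X))*(-9 - 2) = (X*(-1 + X))*(-11) = -11*X*(-1 + X))
Q(v) = 1
(x(13, 273) + 99006) + Q(245 - 1*(-227)) = (11*13*(1 - 1*13) + 99006) + 1 = (11*13*(1 - 13) + 99006) + 1 = (11*13*(-12) + 99006) + 1 = (-1716 + 99006) + 1 = 97290 + 1 = 97291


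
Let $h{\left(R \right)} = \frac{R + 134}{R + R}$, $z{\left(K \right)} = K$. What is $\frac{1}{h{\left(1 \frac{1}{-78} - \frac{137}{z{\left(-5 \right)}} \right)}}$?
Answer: $\frac{21362}{62941} \approx 0.3394$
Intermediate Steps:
$h{\left(R \right)} = \frac{134 + R}{2 R}$
$\frac{1}{h{\left(1 \frac{1}{-78} - \frac{137}{z{\left(-5 \right)}} \right)}} = \frac{1}{\frac{1}{2} \frac{1}{1 \frac{1}{-78} - \frac{137}{-5}} \left(134 + \left(1 \frac{1}{-78} - \frac{137}{-5}\right)\right)} = \frac{1}{\frac{1}{2} \frac{1}{1 \left(- \frac{1}{78}\right) - - \frac{137}{5}} \left(134 + \left(1 \left(- \frac{1}{78}\right) - - \frac{137}{5}\right)\right)} = \frac{1}{\frac{1}{2} \frac{1}{- \frac{1}{78} + \frac{137}{5}} \left(134 + \left(- \frac{1}{78} + \frac{137}{5}\right)\right)} = \frac{1}{\frac{1}{2} \frac{1}{\frac{10681}{390}} \left(134 + \frac{10681}{390}\right)} = \frac{1}{\frac{1}{2} \cdot \frac{390}{10681} \cdot \frac{62941}{390}} = \frac{1}{\frac{62941}{21362}} = \frac{21362}{62941}$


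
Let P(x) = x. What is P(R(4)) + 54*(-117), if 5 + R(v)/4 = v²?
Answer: -6274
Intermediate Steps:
R(v) = -20 + 4*v²
P(R(4)) + 54*(-117) = (-20 + 4*4²) + 54*(-117) = (-20 + 4*16) - 6318 = (-20 + 64) - 6318 = 44 - 6318 = -6274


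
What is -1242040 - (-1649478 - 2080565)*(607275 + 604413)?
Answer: 4519647100544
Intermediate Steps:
-1242040 - (-1649478 - 2080565)*(607275 + 604413) = -1242040 - (-3730043)*1211688 = -1242040 - 1*(-4519648342584) = -1242040 + 4519648342584 = 4519647100544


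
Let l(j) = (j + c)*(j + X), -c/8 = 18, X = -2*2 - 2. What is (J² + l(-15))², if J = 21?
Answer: 14288400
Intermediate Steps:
X = -6 (X = -4 - 2 = -6)
c = -144 (c = -8*18 = -144)
l(j) = (-144 + j)*(-6 + j) (l(j) = (j - 144)*(j - 6) = (-144 + j)*(-6 + j))
(J² + l(-15))² = (21² + (864 + (-15)² - 150*(-15)))² = (441 + (864 + 225 + 2250))² = (441 + 3339)² = 3780² = 14288400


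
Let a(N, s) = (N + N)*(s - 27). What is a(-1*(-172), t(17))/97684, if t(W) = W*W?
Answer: 22532/24421 ≈ 0.92265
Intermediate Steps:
t(W) = W²
a(N, s) = 2*N*(-27 + s) (a(N, s) = (2*N)*(-27 + s) = 2*N*(-27 + s))
a(-1*(-172), t(17))/97684 = (2*(-1*(-172))*(-27 + 17²))/97684 = (2*172*(-27 + 289))*(1/97684) = (2*172*262)*(1/97684) = 90128*(1/97684) = 22532/24421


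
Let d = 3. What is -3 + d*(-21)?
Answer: -66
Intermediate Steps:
-3 + d*(-21) = -3 + 3*(-21) = -3 - 63 = -66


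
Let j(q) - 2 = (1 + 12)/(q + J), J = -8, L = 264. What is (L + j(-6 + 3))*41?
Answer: 119433/11 ≈ 10858.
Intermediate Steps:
j(q) = 2 + 13/(-8 + q) (j(q) = 2 + (1 + 12)/(q - 8) = 2 + 13/(-8 + q))
(L + j(-6 + 3))*41 = (264 + (-3 + 2*(-6 + 3))/(-8 + (-6 + 3)))*41 = (264 + (-3 + 2*(-3))/(-8 - 3))*41 = (264 + (-3 - 6)/(-11))*41 = (264 - 1/11*(-9))*41 = (264 + 9/11)*41 = (2913/11)*41 = 119433/11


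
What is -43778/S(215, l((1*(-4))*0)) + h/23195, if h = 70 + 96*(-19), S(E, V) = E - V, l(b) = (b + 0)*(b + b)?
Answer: -203161564/997385 ≈ -203.69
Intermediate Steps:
l(b) = 2*b**2 (l(b) = b*(2*b) = 2*b**2)
h = -1754 (h = 70 - 1824 = -1754)
-43778/S(215, l((1*(-4))*0)) + h/23195 = -43778/(215 - 2*((1*(-4))*0)**2) - 1754/23195 = -43778/(215 - 2*(-4*0)**2) - 1754*1/23195 = -43778/(215 - 2*0**2) - 1754/23195 = -43778/(215 - 2*0) - 1754/23195 = -43778/(215 - 1*0) - 1754/23195 = -43778/(215 + 0) - 1754/23195 = -43778/215 - 1754/23195 = -203161564/997385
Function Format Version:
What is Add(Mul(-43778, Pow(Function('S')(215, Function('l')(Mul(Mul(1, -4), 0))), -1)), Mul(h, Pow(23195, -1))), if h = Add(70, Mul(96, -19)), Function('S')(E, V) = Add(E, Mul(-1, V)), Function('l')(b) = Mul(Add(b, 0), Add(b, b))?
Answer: Rational(-203161564, 997385) ≈ -203.69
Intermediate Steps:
Function('l')(b) = Mul(2, Pow(b, 2)) (Function('l')(b) = Mul(b, Mul(2, b)) = Mul(2, Pow(b, 2)))
h = -1754 (h = Add(70, -1824) = -1754)
Add(Mul(-43778, Pow(Function('S')(215, Function('l')(Mul(Mul(1, -4), 0))), -1)), Mul(h, Pow(23195, -1))) = Add(Mul(-43778, Pow(Add(215, Mul(-1, Mul(2, Pow(Mul(Mul(1, -4), 0), 2)))), -1)), Mul(-1754, Pow(23195, -1))) = Add(Mul(-43778, Pow(Add(215, Mul(-1, Mul(2, Pow(Mul(-4, 0), 2)))), -1)), Mul(-1754, Rational(1, 23195))) = Add(Mul(-43778, Pow(Add(215, Mul(-1, Mul(2, Pow(0, 2)))), -1)), Rational(-1754, 23195)) = Add(Mul(-43778, Pow(Add(215, Mul(-1, Mul(2, 0))), -1)), Rational(-1754, 23195)) = Add(Mul(-43778, Pow(Add(215, Mul(-1, 0)), -1)), Rational(-1754, 23195)) = Add(Mul(-43778, Pow(Add(215, 0), -1)), Rational(-1754, 23195)) = Add(Mul(-43778, Pow(215, -1)), Rational(-1754, 23195)) = Add(Mul(-43778, Rational(1, 215)), Rational(-1754, 23195)) = Add(Rational(-43778, 215), Rational(-1754, 23195)) = Rational(-203161564, 997385)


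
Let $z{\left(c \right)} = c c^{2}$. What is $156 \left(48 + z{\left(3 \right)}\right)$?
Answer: $11700$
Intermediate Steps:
$z{\left(c \right)} = c^{3}$
$156 \left(48 + z{\left(3 \right)}\right) = 156 \left(48 + 3^{3}\right) = 156 \left(48 + 27\right) = 156 \cdot 75 = 11700$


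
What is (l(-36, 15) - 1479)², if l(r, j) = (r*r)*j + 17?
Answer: 323208484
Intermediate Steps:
l(r, j) = 17 + j*r² (l(r, j) = r²*j + 17 = j*r² + 17 = 17 + j*r²)
(l(-36, 15) - 1479)² = ((17 + 15*(-36)²) - 1479)² = ((17 + 15*1296) - 1479)² = ((17 + 19440) - 1479)² = (19457 - 1479)² = 17978² = 323208484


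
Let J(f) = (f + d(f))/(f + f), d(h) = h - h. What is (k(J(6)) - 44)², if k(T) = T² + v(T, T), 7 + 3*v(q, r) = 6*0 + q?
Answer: 303601/144 ≈ 2108.3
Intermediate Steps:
d(h) = 0
v(q, r) = -7/3 + q/3 (v(q, r) = -7/3 + (6*0 + q)/3 = -7/3 + (0 + q)/3 = -7/3 + q/3)
J(f) = ½ (J(f) = (f + 0)/(f + f) = f/((2*f)) = f*(1/(2*f)) = ½)
k(T) = -7/3 + T² + T/3 (k(T) = T² + (-7/3 + T/3) = -7/3 + T² + T/3)
(k(J(6)) - 44)² = ((-7/3 + (½)² + (⅓)*(½)) - 44)² = ((-7/3 + ¼ + ⅙) - 44)² = (-23/12 - 44)² = (-551/12)² = 303601/144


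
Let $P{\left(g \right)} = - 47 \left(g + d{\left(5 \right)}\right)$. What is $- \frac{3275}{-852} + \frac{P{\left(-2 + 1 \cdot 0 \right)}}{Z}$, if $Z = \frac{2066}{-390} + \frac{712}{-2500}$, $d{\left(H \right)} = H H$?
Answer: $\frac{22895286925}{115929084} \approx 197.49$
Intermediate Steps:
$d{\left(H \right)} = H^{2}$
$P{\left(g \right)} = -1175 - 47 g$ ($P{\left(g \right)} = - 47 \left(g + 5^{2}\right) = - 47 \left(g + 25\right) = - 47 \left(25 + g\right) = -1175 - 47 g$)
$Z = - \frac{136067}{24375}$ ($Z = 2066 \left(- \frac{1}{390}\right) + 712 \left(- \frac{1}{2500}\right) = - \frac{1033}{195} - \frac{178}{625} = - \frac{136067}{24375} \approx -5.5822$)
$- \frac{3275}{-852} + \frac{P{\left(-2 + 1 \cdot 0 \right)}}{Z} = - \frac{3275}{-852} + \frac{-1175 - 47 \left(-2 + 1 \cdot 0\right)}{- \frac{136067}{24375}} = \left(-3275\right) \left(- \frac{1}{852}\right) + \left(-1175 - 47 \left(-2 + 0\right)\right) \left(- \frac{24375}{136067}\right) = \frac{3275}{852} + \left(-1175 - -94\right) \left(- \frac{24375}{136067}\right) = \frac{3275}{852} + \left(-1175 + 94\right) \left(- \frac{24375}{136067}\right) = \frac{3275}{852} - - \frac{26349375}{136067} = \frac{3275}{852} + \frac{26349375}{136067} = \frac{22895286925}{115929084}$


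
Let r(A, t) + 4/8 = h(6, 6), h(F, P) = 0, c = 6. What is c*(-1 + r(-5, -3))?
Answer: -9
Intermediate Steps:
r(A, t) = -½ (r(A, t) = -½ + 0 = -½)
c*(-1 + r(-5, -3)) = 6*(-1 - ½) = 6*(-3/2) = -9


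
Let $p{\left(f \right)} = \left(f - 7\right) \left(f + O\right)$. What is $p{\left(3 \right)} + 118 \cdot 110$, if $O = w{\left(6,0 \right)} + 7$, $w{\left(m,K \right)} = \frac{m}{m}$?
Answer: $12936$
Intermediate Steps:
$w{\left(m,K \right)} = 1$
$O = 8$ ($O = 1 + 7 = 8$)
$p{\left(f \right)} = \left(-7 + f\right) \left(8 + f\right)$ ($p{\left(f \right)} = \left(f - 7\right) \left(f + 8\right) = \left(-7 + f\right) \left(8 + f\right)$)
$p{\left(3 \right)} + 118 \cdot 110 = \left(-56 + 3 + 3^{2}\right) + 118 \cdot 110 = \left(-56 + 3 + 9\right) + 12980 = -44 + 12980 = 12936$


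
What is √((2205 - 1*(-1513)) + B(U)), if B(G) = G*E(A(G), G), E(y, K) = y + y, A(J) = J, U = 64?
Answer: √11910 ≈ 109.13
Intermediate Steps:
E(y, K) = 2*y
B(G) = 2*G² (B(G) = G*(2*G) = 2*G²)
√((2205 - 1*(-1513)) + B(U)) = √((2205 - 1*(-1513)) + 2*64²) = √((2205 + 1513) + 2*4096) = √(3718 + 8192) = √11910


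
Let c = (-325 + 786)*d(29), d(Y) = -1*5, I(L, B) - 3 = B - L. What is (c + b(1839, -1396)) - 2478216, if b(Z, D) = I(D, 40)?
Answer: -2479082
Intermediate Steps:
I(L, B) = 3 + B - L (I(L, B) = 3 + (B - L) = 3 + B - L)
b(Z, D) = 43 - D (b(Z, D) = 3 + 40 - D = 43 - D)
d(Y) = -5
c = -2305 (c = (-325 + 786)*(-5) = 461*(-5) = -2305)
(c + b(1839, -1396)) - 2478216 = (-2305 + (43 - 1*(-1396))) - 2478216 = (-2305 + (43 + 1396)) - 2478216 = (-2305 + 1439) - 2478216 = -866 - 2478216 = -2479082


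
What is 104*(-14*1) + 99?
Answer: -1357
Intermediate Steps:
104*(-14*1) + 99 = 104*(-14) + 99 = -1456 + 99 = -1357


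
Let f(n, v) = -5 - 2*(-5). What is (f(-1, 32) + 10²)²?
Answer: 11025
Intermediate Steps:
f(n, v) = 5 (f(n, v) = -5 + 10 = 5)
(f(-1, 32) + 10²)² = (5 + 10²)² = (5 + 100)² = 105² = 11025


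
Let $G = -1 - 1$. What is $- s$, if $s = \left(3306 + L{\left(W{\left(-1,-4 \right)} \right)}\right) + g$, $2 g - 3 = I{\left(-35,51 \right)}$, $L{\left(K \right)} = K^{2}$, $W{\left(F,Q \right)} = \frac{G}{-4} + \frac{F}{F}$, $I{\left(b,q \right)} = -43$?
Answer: $- \frac{13153}{4} \approx -3288.3$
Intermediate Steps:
$G = -2$ ($G = -1 - 1 = -2$)
$W{\left(F,Q \right)} = \frac{3}{2}$ ($W{\left(F,Q \right)} = - \frac{2}{-4} + \frac{F}{F} = \left(-2\right) \left(- \frac{1}{4}\right) + 1 = \frac{1}{2} + 1 = \frac{3}{2}$)
$g = -20$ ($g = \frac{3}{2} + \frac{1}{2} \left(-43\right) = \frac{3}{2} - \frac{43}{2} = -20$)
$s = \frac{13153}{4}$ ($s = \left(3306 + \left(\frac{3}{2}\right)^{2}\right) - 20 = \left(3306 + \frac{9}{4}\right) - 20 = \frac{13233}{4} - 20 = \frac{13153}{4} \approx 3288.3$)
$- s = \left(-1\right) \frac{13153}{4} = - \frac{13153}{4}$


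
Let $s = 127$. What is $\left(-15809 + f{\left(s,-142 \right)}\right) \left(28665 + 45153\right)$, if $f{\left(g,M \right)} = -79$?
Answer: $-1172820384$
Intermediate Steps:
$\left(-15809 + f{\left(s,-142 \right)}\right) \left(28665 + 45153\right) = \left(-15809 - 79\right) \left(28665 + 45153\right) = \left(-15888\right) 73818 = -1172820384$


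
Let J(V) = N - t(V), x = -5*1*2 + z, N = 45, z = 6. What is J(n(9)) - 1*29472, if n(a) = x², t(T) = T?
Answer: -29443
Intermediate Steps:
x = -4 (x = -5*1*2 + 6 = -5*2 + 6 = -10 + 6 = -4)
n(a) = 16 (n(a) = (-4)² = 16)
J(V) = 45 - V
J(n(9)) - 1*29472 = (45 - 1*16) - 1*29472 = (45 - 16) - 29472 = 29 - 29472 = -29443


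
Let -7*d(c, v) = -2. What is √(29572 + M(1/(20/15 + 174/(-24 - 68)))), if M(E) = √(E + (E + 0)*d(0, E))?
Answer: √(175332388 + 231*I*√1518)/77 ≈ 171.97 + 0.0044136*I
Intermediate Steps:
d(c, v) = 2/7 (d(c, v) = -⅐*(-2) = 2/7)
M(E) = 3*√7*√E/7 (M(E) = √(E + (E + 0)*(2/7)) = √(E + E*(2/7)) = √(E + 2*E/7) = √(9*E/7) = 3*√7*√E/7)
√(29572 + M(1/(20/15 + 174/(-24 - 68)))) = √(29572 + 3*√7*√(1/(20/15 + 174/(-24 - 68)))/7) = √(29572 + 3*√7*√(1/(20*(1/15) + 174/(-92)))/7) = √(29572 + 3*√7*√(1/(4/3 + 174*(-1/92)))/7) = √(29572 + 3*√7*√(1/(4/3 - 87/46))/7) = √(29572 + 3*√7*√(1/(-77/138))/7) = √(29572 + 3*√7*√(-138/77)/7) = √(29572 + 3*√7*(I*√10626/77)/7) = √(29572 + 3*I*√1518/77)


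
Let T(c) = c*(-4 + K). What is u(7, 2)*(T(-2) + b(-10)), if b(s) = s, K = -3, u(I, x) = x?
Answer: 8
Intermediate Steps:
T(c) = -7*c (T(c) = c*(-4 - 3) = c*(-7) = -7*c)
u(7, 2)*(T(-2) + b(-10)) = 2*(-7*(-2) - 10) = 2*(14 - 10) = 2*4 = 8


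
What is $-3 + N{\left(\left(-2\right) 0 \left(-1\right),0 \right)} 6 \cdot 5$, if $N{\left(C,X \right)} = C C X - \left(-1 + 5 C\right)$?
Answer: $27$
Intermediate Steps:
$N{\left(C,X \right)} = 1 - 5 C + X C^{2}$ ($N{\left(C,X \right)} = C^{2} X - \left(-1 + 5 C\right) = X C^{2} - \left(-1 + 5 C\right) = 1 - 5 C + X C^{2}$)
$-3 + N{\left(\left(-2\right) 0 \left(-1\right),0 \right)} 6 \cdot 5 = -3 + \left(1 - 5 \left(-2\right) 0 \left(-1\right) + 0 \left(\left(-2\right) 0 \left(-1\right)\right)^{2}\right) 6 \cdot 5 = -3 + \left(1 - 5 \cdot 0 \left(-1\right) + 0 \left(0 \left(-1\right)\right)^{2}\right) 30 = -3 + \left(1 - 0 + 0 \cdot 0^{2}\right) 30 = -3 + \left(1 + 0 + 0 \cdot 0\right) 30 = -3 + \left(1 + 0 + 0\right) 30 = -3 + 1 \cdot 30 = -3 + 30 = 27$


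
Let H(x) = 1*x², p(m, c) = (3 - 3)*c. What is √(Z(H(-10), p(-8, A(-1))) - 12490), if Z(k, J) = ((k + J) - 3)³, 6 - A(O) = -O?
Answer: √900183 ≈ 948.78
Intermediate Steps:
A(O) = 6 + O (A(O) = 6 - (-1)*O = 6 + O)
p(m, c) = 0 (p(m, c) = 0*c = 0)
H(x) = x²
Z(k, J) = (-3 + J + k)³ (Z(k, J) = ((J + k) - 3)³ = (-3 + J + k)³)
√(Z(H(-10), p(-8, A(-1))) - 12490) = √((-3 + 0 + (-10)²)³ - 12490) = √((-3 + 0 + 100)³ - 12490) = √(97³ - 12490) = √(912673 - 12490) = √900183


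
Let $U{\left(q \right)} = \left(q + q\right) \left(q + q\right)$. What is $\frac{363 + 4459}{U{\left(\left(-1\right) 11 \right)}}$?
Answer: $\frac{2411}{242} \approx 9.9628$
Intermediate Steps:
$U{\left(q \right)} = 4 q^{2}$ ($U{\left(q \right)} = 2 q 2 q = 4 q^{2}$)
$\frac{363 + 4459}{U{\left(\left(-1\right) 11 \right)}} = \frac{363 + 4459}{4 \left(\left(-1\right) 11\right)^{2}} = \frac{4822}{4 \left(-11\right)^{2}} = \frac{4822}{4 \cdot 121} = \frac{4822}{484} = 4822 \cdot \frac{1}{484} = \frac{2411}{242}$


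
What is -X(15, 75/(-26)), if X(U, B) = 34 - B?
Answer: -959/26 ≈ -36.885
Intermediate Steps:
-X(15, 75/(-26)) = -(34 - 75/(-26)) = -(34 - 75*(-1)/26) = -(34 - 1*(-75/26)) = -(34 + 75/26) = -1*959/26 = -959/26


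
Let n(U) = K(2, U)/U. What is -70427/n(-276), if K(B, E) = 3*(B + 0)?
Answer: 3239642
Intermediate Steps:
K(B, E) = 3*B
n(U) = 6/U (n(U) = (3*2)/U = 6/U)
-70427/n(-276) = -70427/(6/(-276)) = -70427/(6*(-1/276)) = -70427/(-1/46) = -70427*(-46) = 3239642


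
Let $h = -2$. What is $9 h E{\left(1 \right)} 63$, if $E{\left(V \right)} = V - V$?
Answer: $0$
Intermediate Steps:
$E{\left(V \right)} = 0$
$9 h E{\left(1 \right)} 63 = 9 \left(-2\right) 0 \cdot 63 = \left(-18\right) 0 \cdot 63 = 0 \cdot 63 = 0$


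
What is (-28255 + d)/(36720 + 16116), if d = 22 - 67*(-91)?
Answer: -5534/13209 ≈ -0.41896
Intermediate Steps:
d = 6119 (d = 22 + 6097 = 6119)
(-28255 + d)/(36720 + 16116) = (-28255 + 6119)/(36720 + 16116) = -22136/52836 = -22136*1/52836 = -5534/13209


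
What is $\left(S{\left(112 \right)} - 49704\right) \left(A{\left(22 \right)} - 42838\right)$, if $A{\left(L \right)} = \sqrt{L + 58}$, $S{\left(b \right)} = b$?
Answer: $2124422096 - 198368 \sqrt{5} \approx 2.124 \cdot 10^{9}$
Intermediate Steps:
$A{\left(L \right)} = \sqrt{58 + L}$
$\left(S{\left(112 \right)} - 49704\right) \left(A{\left(22 \right)} - 42838\right) = \left(112 - 49704\right) \left(\sqrt{58 + 22} - 42838\right) = - 49592 \left(\sqrt{80} - 42838\right) = - 49592 \left(4 \sqrt{5} - 42838\right) = - 49592 \left(-42838 + 4 \sqrt{5}\right) = 2124422096 - 198368 \sqrt{5}$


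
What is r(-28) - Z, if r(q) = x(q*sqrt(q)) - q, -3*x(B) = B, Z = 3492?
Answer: -3464 + 56*I*sqrt(7)/3 ≈ -3464.0 + 49.387*I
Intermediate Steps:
x(B) = -B/3
r(q) = -q - q**(3/2)/3 (r(q) = -q*sqrt(q)/3 - q = -q**(3/2)/3 - q = -q - q**(3/2)/3)
r(-28) - Z = (-1*(-28) - (-56)*I*sqrt(7)/3) - 1*3492 = (28 - (-56)*I*sqrt(7)/3) - 3492 = (28 + 56*I*sqrt(7)/3) - 3492 = -3464 + 56*I*sqrt(7)/3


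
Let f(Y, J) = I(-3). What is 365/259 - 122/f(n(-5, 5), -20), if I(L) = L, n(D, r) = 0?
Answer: 32693/777 ≈ 42.076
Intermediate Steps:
f(Y, J) = -3
365/259 - 122/f(n(-5, 5), -20) = 365/259 - 122/(-3) = 365*(1/259) - 122*(-1/3) = 365/259 + 122/3 = 32693/777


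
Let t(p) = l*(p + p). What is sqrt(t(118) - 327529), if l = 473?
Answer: 3*I*sqrt(23989) ≈ 464.65*I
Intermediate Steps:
t(p) = 946*p (t(p) = 473*(p + p) = 473*(2*p) = 946*p)
sqrt(t(118) - 327529) = sqrt(946*118 - 327529) = sqrt(111628 - 327529) = sqrt(-215901) = 3*I*sqrt(23989)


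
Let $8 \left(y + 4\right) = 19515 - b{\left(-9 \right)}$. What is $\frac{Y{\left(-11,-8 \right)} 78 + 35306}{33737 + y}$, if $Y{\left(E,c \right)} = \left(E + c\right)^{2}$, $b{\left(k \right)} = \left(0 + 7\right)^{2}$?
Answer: $\frac{253856}{144665} \approx 1.7548$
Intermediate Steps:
$b{\left(k \right)} = 49$ ($b{\left(k \right)} = 7^{2} = 49$)
$y = \frac{9717}{4}$ ($y = -4 + \frac{19515 - 49}{8} = -4 + \frac{1}{8} \cdot 19466 = -4 + \frac{9733}{4} = \frac{9717}{4} \approx 2429.3$)
$\frac{Y{\left(-11,-8 \right)} 78 + 35306}{33737 + y} = \frac{\left(-11 - 8\right)^{2} \cdot 78 + 35306}{33737 + \frac{9717}{4}} = \frac{\left(-19\right)^{2} \cdot 78 + 35306}{\frac{144665}{4}} = \left(361 \cdot 78 + 35306\right) \frac{4}{144665} = \left(28158 + 35306\right) \frac{4}{144665} = 63464 \cdot \frac{4}{144665} = \frac{253856}{144665}$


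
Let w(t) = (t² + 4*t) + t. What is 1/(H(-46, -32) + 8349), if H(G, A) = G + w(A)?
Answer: 1/9167 ≈ 0.00010909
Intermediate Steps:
w(t) = t² + 5*t
H(G, A) = G + A*(5 + A)
1/(H(-46, -32) + 8349) = 1/((-46 - 32*(5 - 32)) + 8349) = 1/((-46 - 32*(-27)) + 8349) = 1/((-46 + 864) + 8349) = 1/(818 + 8349) = 1/9167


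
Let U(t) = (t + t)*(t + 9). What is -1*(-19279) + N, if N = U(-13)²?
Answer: 30095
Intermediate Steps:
U(t) = 2*t*(9 + t) (U(t) = (2*t)*(9 + t) = 2*t*(9 + t))
N = 10816 (N = (2*(-13)*(9 - 13))² = (2*(-13)*(-4))² = 104² = 10816)
-1*(-19279) + N = -1*(-19279) + 10816 = 19279 + 10816 = 30095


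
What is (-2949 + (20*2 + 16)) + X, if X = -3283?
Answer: -6176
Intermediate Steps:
(-2949 + (20*2 + 16)) + X = (-2949 + (20*2 + 16)) - 3283 = (-2949 + (40 + 16)) - 3283 = (-2949 + 56) - 3283 = -2893 - 3283 = -6176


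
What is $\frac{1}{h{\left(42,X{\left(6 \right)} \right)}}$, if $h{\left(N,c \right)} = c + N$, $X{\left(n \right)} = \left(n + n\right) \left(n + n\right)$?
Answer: $\frac{1}{186} \approx 0.0053763$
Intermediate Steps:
$X{\left(n \right)} = 4 n^{2}$ ($X{\left(n \right)} = 2 n 2 n = 4 n^{2}$)
$h{\left(N,c \right)} = N + c$
$\frac{1}{h{\left(42,X{\left(6 \right)} \right)}} = \frac{1}{42 + 4 \cdot 6^{2}} = \frac{1}{42 + 4 \cdot 36} = \frac{1}{42 + 144} = \frac{1}{186}$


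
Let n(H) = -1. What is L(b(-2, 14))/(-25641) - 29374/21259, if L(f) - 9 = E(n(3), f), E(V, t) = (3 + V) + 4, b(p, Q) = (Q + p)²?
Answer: -35880839/25957239 ≈ -1.3823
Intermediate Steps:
E(V, t) = 7 + V
L(f) = 15 (L(f) = 9 + (7 - 1) = 9 + 6 = 15)
L(b(-2, 14))/(-25641) - 29374/21259 = 15/(-25641) - 29374/21259 = 15*(-1/25641) - 29374*1/21259 = -5/8547 - 29374/21259 = -35880839/25957239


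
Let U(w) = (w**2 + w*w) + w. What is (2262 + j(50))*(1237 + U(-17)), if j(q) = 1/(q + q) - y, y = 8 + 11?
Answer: 201646599/50 ≈ 4.0329e+6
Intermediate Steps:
y = 19
U(w) = w + 2*w**2 (U(w) = (w**2 + w**2) + w = 2*w**2 + w = w + 2*w**2)
j(q) = -19 + 1/(2*q) (j(q) = 1/(q + q) - 1*19 = 1/(2*q) - 19 = -19 + 1/(2*q))
(2262 + j(50))*(1237 + U(-17)) = (2262 + (-19 + (1/2)/50))*(1237 - 17*(1 + 2*(-17))) = (2262 + (-19 + (1/2)*(1/50)))*(1237 - 17*(1 - 34)) = (2262 + (-19 + 1/100))*(1237 - 17*(-33)) = (2262 - 1899/100)*(1237 + 561) = (224301/100)*1798 = 201646599/50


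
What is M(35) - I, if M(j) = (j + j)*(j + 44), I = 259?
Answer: 5271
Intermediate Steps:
M(j) = 2*j*(44 + j) (M(j) = (2*j)*(44 + j) = 2*j*(44 + j))
M(35) - I = 2*35*(44 + 35) - 1*259 = 2*35*79 - 259 = 5530 - 259 = 5271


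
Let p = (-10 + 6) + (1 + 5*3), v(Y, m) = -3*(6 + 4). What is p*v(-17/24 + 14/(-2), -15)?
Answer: -360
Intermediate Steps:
v(Y, m) = -30 (v(Y, m) = -3*10 = -30)
p = 12 (p = -4 + (1 + 15) = -4 + 16 = 12)
p*v(-17/24 + 14/(-2), -15) = 12*(-30) = -360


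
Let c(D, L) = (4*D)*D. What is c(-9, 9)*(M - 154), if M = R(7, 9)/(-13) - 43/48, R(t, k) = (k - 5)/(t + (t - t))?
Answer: -18272979/364 ≈ -50201.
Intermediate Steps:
R(t, k) = (-5 + k)/t (R(t, k) = (-5 + k)/(t + 0) = (-5 + k)/t)
M = -4105/4368 (M = ((-5 + 9)/7)/(-13) - 43/48 = ((⅐)*4)*(-1/13) - 43*1/48 = (4/7)*(-1/13) - 43/48 = -4/91 - 43/48 = -4105/4368 ≈ -0.93979)
c(D, L) = 4*D²
c(-9, 9)*(M - 154) = (4*(-9)²)*(-4105/4368 - 154) = (4*81)*(-676777/4368) = 324*(-676777/4368) = -18272979/364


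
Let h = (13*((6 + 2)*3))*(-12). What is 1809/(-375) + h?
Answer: -468603/125 ≈ -3748.8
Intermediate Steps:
h = -3744 (h = (13*(8*3))*(-12) = (13*24)*(-12) = 312*(-12) = -3744)
1809/(-375) + h = 1809/(-375) - 3744 = 1809*(-1/375) - 3744 = -603/125 - 3744 = -468603/125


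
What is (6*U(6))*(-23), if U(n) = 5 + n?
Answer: -1518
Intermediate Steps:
(6*U(6))*(-23) = (6*(5 + 6))*(-23) = (6*11)*(-23) = 66*(-23) = -1518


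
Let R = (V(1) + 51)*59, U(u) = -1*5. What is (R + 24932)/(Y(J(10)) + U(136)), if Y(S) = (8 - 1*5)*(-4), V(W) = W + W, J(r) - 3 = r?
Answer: -28059/17 ≈ -1650.5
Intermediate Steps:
U(u) = -5
J(r) = 3 + r
V(W) = 2*W
Y(S) = -12 (Y(S) = (8 - 5)*(-4) = 3*(-4) = -12)
R = 3127 (R = (2*1 + 51)*59 = (2 + 51)*59 = 53*59 = 3127)
(R + 24932)/(Y(J(10)) + U(136)) = (3127 + 24932)/(-12 - 5) = 28059/(-17) = 28059*(-1/17) = -28059/17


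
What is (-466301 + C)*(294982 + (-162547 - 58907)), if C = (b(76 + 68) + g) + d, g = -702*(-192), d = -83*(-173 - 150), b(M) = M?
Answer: -22393981792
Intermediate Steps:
d = 26809 (d = -83*(-323) = 26809)
g = 134784
C = 161737 (C = ((76 + 68) + 134784) + 26809 = (144 + 134784) + 26809 = 134928 + 26809 = 161737)
(-466301 + C)*(294982 + (-162547 - 58907)) = (-466301 + 161737)*(294982 + (-162547 - 58907)) = -304564*(294982 - 221454) = -304564*73528 = -22393981792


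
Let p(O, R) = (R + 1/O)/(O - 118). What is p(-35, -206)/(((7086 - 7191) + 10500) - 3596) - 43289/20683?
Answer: -121226514484/57926154195 ≈ -2.0928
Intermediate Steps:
p(O, R) = (R + 1/O)/(-118 + O)
p(-35, -206)/(((7086 - 7191) + 10500) - 3596) - 43289/20683 = ((1 - 35*(-206))/((-35)*(-118 - 35)))/(((7086 - 7191) + 10500) - 3596) - 43289/20683 = (-1/35*(1 + 7210)/(-153))/((-105 + 10500) - 3596) - 43289*1/20683 = (-1/35*(-1/153)*7211)/(10395 - 3596) - 43289/20683 = (7211/5355)/6799 - 43289/20683 = (7211/5355)*(1/6799) - 43289/20683 = 7211/36408645 - 43289/20683 = -121226514484/57926154195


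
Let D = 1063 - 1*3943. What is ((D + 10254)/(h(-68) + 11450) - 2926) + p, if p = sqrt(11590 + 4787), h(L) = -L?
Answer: -16847147/5759 + sqrt(16377) ≈ -2797.4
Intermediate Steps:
D = -2880 (D = 1063 - 3943 = -2880)
p = sqrt(16377) ≈ 127.97
((D + 10254)/(h(-68) + 11450) - 2926) + p = ((-2880 + 10254)/(-1*(-68) + 11450) - 2926) + sqrt(16377) = (7374/(68 + 11450) - 2926) + sqrt(16377) = (7374/11518 - 2926) + sqrt(16377) = (7374*(1/11518) - 2926) + sqrt(16377) = (3687/5759 - 2926) + sqrt(16377) = -16847147/5759 + sqrt(16377)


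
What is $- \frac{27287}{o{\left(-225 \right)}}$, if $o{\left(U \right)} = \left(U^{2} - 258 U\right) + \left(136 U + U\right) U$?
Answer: $- \frac{27287}{7044300} \approx -0.0038736$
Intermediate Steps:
$o{\left(U \right)} = - 258 U + 138 U^{2}$ ($o{\left(U \right)} = \left(U^{2} - 258 U\right) + 137 U U = \left(U^{2} - 258 U\right) + 137 U^{2} = - 258 U + 138 U^{2}$)
$- \frac{27287}{o{\left(-225 \right)}} = - \frac{27287}{6 \left(-225\right) \left(-43 + 23 \left(-225\right)\right)} = - \frac{27287}{6 \left(-225\right) \left(-43 - 5175\right)} = - \frac{27287}{6 \left(-225\right) \left(-5218\right)} = - \frac{27287}{7044300}$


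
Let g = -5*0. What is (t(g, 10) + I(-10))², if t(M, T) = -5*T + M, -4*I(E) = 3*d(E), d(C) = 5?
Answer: 46225/16 ≈ 2889.1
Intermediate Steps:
I(E) = -15/4 (I(E) = -3*5/4 = -¼*15 = -15/4)
g = 0
t(M, T) = M - 5*T
(t(g, 10) + I(-10))² = ((0 - 5*10) - 15/4)² = ((0 - 50) - 15/4)² = (-50 - 15/4)² = (-215/4)² = 46225/16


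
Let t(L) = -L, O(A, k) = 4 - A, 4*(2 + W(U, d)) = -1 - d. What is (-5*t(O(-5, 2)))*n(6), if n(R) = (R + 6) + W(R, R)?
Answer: 1485/4 ≈ 371.25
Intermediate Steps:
W(U, d) = -9/4 - d/4 (W(U, d) = -2 + (-1 - d)/4 = -2 + (-1/4 - d/4) = -9/4 - d/4)
n(R) = 15/4 + 3*R/4 (n(R) = (R + 6) + (-9/4 - R/4) = (6 + R) + (-9/4 - R/4) = 15/4 + 3*R/4)
(-5*t(O(-5, 2)))*n(6) = (-(-5)*(4 - 1*(-5)))*(15/4 + (3/4)*6) = (-(-5)*(4 + 5))*(15/4 + 9/2) = -(-5)*9*(33/4) = -5*(-9)*(33/4) = 45*(33/4) = 1485/4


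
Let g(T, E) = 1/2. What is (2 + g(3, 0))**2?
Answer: 25/4 ≈ 6.2500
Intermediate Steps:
g(T, E) = 1/2 (g(T, E) = 1*(1/2) = 1/2)
(2 + g(3, 0))**2 = (2 + 1/2)**2 = (5/2)**2 = 25/4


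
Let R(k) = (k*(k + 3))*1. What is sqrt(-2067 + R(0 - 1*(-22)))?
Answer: I*sqrt(1517) ≈ 38.949*I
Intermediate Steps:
R(k) = k*(3 + k) (R(k) = (k*(3 + k))*1 = k*(3 + k))
sqrt(-2067 + R(0 - 1*(-22))) = sqrt(-2067 + (0 - 1*(-22))*(3 + (0 - 1*(-22)))) = sqrt(-2067 + (0 + 22)*(3 + (0 + 22))) = sqrt(-2067 + 22*(3 + 22)) = sqrt(-2067 + 22*25) = sqrt(-2067 + 550) = sqrt(-1517) = I*sqrt(1517)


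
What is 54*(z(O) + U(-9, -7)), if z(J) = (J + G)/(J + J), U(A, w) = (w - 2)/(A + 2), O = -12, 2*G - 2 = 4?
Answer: 2511/28 ≈ 89.679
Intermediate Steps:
G = 3 (G = 1 + (1/2)*4 = 1 + 2 = 3)
U(A, w) = (-2 + w)/(2 + A)
z(J) = (3 + J)/(2*J) (z(J) = (J + 3)/(J + J) = (3 + J)/((2*J)) = (3 + J)*(1/(2*J)) = (3 + J)/(2*J))
54*(z(O) + U(-9, -7)) = 54*((1/2)*(3 - 12)/(-12) + (-2 - 7)/(2 - 9)) = 54*((1/2)*(-1/12)*(-9) - 9/(-7)) = 54*(3/8 - 1/7*(-9)) = 54*(3/8 + 9/7) = 54*(93/56) = 2511/28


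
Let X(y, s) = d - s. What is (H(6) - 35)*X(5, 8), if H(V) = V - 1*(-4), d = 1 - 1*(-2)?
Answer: 125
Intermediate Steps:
d = 3 (d = 1 + 2 = 3)
X(y, s) = 3 - s
H(V) = 4 + V (H(V) = V + 4 = 4 + V)
(H(6) - 35)*X(5, 8) = ((4 + 6) - 35)*(3 - 1*8) = (10 - 35)*(3 - 8) = -25*(-5) = 125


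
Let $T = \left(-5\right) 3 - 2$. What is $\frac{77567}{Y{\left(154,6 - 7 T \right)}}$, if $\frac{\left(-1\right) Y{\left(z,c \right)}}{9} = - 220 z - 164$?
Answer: $\frac{77567}{306396} \approx 0.25316$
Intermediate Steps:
$T = -17$ ($T = -15 - 2 = -17$)
$Y{\left(z,c \right)} = 1476 + 1980 z$ ($Y{\left(z,c \right)} = - 9 \left(- 220 z - 164\right) = - 9 \left(-164 - 220 z\right) = 1476 + 1980 z$)
$\frac{77567}{Y{\left(154,6 - 7 T \right)}} = \frac{77567}{1476 + 1980 \cdot 154} = \frac{77567}{1476 + 304920} = \frac{77567}{306396}$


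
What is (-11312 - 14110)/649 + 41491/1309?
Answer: -577249/77231 ≈ -7.4743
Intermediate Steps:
(-11312 - 14110)/649 + 41491/1309 = -25422*1/649 + 41491*(1/1309) = -25422/649 + 41491/1309 = -577249/77231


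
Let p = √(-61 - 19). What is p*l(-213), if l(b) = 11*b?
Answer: -9372*I*√5 ≈ -20956.0*I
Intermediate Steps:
p = 4*I*√5 (p = √(-80) = 4*I*√5 ≈ 8.9443*I)
p*l(-213) = (4*I*√5)*(11*(-213)) = (4*I*√5)*(-2343) = -9372*I*√5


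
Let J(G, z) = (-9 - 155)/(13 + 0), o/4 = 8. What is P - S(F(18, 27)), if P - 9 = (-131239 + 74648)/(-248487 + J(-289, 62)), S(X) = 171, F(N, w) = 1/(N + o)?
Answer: -522604507/3230495 ≈ -161.77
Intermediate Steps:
o = 32 (o = 4*8 = 32)
J(G, z) = -164/13
F(N, w) = 1/(32 + N) (F(N, w) = 1/(N + 32) = 1/(32 + N))
P = 29810138/3230495 (P = 9 + (-131239 + 74648)/(-248487 - 164/13) = 9 - 56591/(-3230495/13) = 9 - 56591*(-13/3230495) = 9 + 735683/3230495 = 29810138/3230495 ≈ 9.2277)
P - S(F(18, 27)) = 29810138/3230495 - 1*171 = 29810138/3230495 - 171 = -522604507/3230495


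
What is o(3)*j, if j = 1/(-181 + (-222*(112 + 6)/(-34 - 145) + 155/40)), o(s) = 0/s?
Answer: 0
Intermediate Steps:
o(s) = 0
j = -1432/44075 (j = 1/(-181 + (-222/((-179/118)) + 155*(1/40))) = 1/(-181 + (-222/((-179*1/118)) + 31/8)) = 1/(-181 + (-222/(-179/118) + 31/8)) = 1/(-181 + (-222*(-118/179) + 31/8)) = 1/(-181 + (26196/179 + 31/8)) = 1/(-181 + 215117/1432) = 1/(-44075/1432) = -1432/44075 ≈ -0.032490)
o(3)*j = 0*(-1432/44075) = 0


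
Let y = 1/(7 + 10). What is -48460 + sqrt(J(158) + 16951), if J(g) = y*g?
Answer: -48460 + 5*sqrt(196061)/17 ≈ -48330.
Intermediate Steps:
y = 1/17 ≈ 0.058824
J(g) = g/17
-48460 + sqrt(J(158) + 16951) = -48460 + sqrt((1/17)*158 + 16951) = -48460 + sqrt(158/17 + 16951) = -48460 + sqrt(288325/17) = -48460 + 5*sqrt(196061)/17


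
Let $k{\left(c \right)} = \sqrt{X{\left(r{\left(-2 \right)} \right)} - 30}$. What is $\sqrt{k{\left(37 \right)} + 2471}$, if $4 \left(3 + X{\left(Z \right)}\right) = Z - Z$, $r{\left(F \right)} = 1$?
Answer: $\sqrt{2471 + i \sqrt{33}} \approx 49.709 + 0.0578 i$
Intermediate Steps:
$X{\left(Z \right)} = -3$ ($X{\left(Z \right)} = -3 + \frac{Z - Z}{4} = -3 + \frac{1}{4} \cdot 0 = -3 + 0 = -3$)
$k{\left(c \right)} = i \sqrt{33}$ ($k{\left(c \right)} = \sqrt{-3 - 30} = \sqrt{-33} = i \sqrt{33}$)
$\sqrt{k{\left(37 \right)} + 2471} = \sqrt{i \sqrt{33} + 2471} = \sqrt{2471 + i \sqrt{33}}$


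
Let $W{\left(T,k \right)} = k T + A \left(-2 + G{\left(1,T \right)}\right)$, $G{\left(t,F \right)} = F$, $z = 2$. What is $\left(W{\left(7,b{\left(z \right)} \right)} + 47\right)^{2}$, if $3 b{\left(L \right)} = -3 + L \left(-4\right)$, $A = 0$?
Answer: $\frac{4096}{9} \approx 455.11$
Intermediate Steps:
$b{\left(L \right)} = -1 - \frac{4 L}{3}$ ($b{\left(L \right)} = \frac{-3 + L \left(-4\right)}{3} = \frac{-3 - 4 L}{3} = -1 - \frac{4 L}{3}$)
$W{\left(T,k \right)} = T k$ ($W{\left(T,k \right)} = k T + 0 \left(-2 + T\right) = T k + 0 = T k$)
$\left(W{\left(7,b{\left(z \right)} \right)} + 47\right)^{2} = \left(7 \left(-1 - \frac{8}{3}\right) + 47\right)^{2} = \left(7 \left(- \frac{11}{3}\right) + 47\right)^{2} = \left(- \frac{77}{3} + 47\right)^{2} = \left(\frac{64}{3}\right)^{2} = \frac{4096}{9}$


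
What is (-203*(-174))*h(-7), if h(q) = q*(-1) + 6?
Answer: 459186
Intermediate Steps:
h(q) = 6 - q (h(q) = -q + 6 = 6 - q)
(-203*(-174))*h(-7) = (-203*(-174))*(6 - 1*(-7)) = 35322*(6 + 7) = 35322*13 = 459186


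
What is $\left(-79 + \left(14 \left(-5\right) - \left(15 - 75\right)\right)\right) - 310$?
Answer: $-399$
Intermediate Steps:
$\left(-79 + \left(14 \left(-5\right) - \left(15 - 75\right)\right)\right) - 310 = \left(-79 - 10\right) - 310 = -89 - 310 = -399$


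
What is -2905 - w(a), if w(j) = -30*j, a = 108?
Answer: 335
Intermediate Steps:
-2905 - w(a) = -2905 - (-30)*108 = -2905 - 1*(-3240) = -2905 + 3240 = 335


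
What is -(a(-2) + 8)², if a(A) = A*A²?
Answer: 0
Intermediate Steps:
a(A) = A³
-(a(-2) + 8)² = -((-2)³ + 8)² = -(-8 + 8)² = -1*0² = -1*0 = 0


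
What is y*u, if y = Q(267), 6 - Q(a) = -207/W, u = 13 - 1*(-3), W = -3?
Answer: -1008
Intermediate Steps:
u = 16 (u = 13 + 3 = 16)
Q(a) = -63 (Q(a) = 6 - (-207)/(-3) = 6 - (-207)*(-1)/3 = 6 - 1*69 = 6 - 69 = -63)
y = -63
y*u = -63*16 = -1008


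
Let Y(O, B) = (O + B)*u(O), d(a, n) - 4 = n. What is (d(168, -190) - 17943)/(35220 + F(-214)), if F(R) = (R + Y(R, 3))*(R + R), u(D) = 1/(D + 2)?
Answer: -960837/6698459 ≈ -0.14344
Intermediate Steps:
u(D) = 1/(2 + D)
d(a, n) = 4 + n
Y(O, B) = (B + O)/(2 + O) (Y(O, B) = (O + B)/(2 + O) = (B + O)/(2 + O))
F(R) = 2*R*(R + (3 + R)/(2 + R)) (F(R) = (R + (3 + R)/(2 + R))*(R + R) = (R + (3 + R)/(2 + R))*(2*R) = 2*R*(R + (3 + R)/(2 + R)))
(d(168, -190) - 17943)/(35220 + F(-214)) = ((4 - 190) - 17943)/(35220 + 2*(-214)*(3 - 214 - 214*(2 - 214))/(2 - 214)) = (-186 - 17943)/(35220 + 2*(-214)*(3 - 214 - 214*(-212))/(-212)) = -18129/(35220 + 2*(-214)*(-1/212)*(3 - 214 + 45368)) = -18129/(35220 + 2*(-214)*(-1/212)*45157) = -18129/(35220 + 4831799/53) = -18129/6698459/53 = -18129*53/6698459 = -960837/6698459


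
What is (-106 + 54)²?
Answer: 2704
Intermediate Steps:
(-106 + 54)² = (-52)² = 2704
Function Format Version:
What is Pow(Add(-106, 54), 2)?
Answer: 2704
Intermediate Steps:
Pow(Add(-106, 54), 2) = Pow(-52, 2) = 2704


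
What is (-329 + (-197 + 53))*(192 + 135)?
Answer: -154671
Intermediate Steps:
(-329 + (-197 + 53))*(192 + 135) = (-329 - 144)*327 = -473*327 = -154671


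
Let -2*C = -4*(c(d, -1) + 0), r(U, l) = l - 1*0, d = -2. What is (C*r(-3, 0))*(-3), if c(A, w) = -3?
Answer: 0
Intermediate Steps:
r(U, l) = l (r(U, l) = l + 0 = l)
C = -6 (C = -(-2)*(-3 + 0) = -(-2)*(-3) = -1/2*12 = -6)
(C*r(-3, 0))*(-3) = -6*0*(-3) = 0*(-3) = 0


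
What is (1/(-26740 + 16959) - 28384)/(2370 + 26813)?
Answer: -277623905/285438923 ≈ -0.97262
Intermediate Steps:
(1/(-26740 + 16959) - 28384)/(2370 + 26813) = (1/(-9781) - 28384)/29183 = (-1/9781 - 28384)*(1/29183) = -277623905/9781*1/29183 = -277623905/285438923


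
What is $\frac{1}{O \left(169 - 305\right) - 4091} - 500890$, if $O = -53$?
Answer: $- \frac{1561274129}{3117} \approx -5.0089 \cdot 10^{5}$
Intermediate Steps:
$\frac{1}{O \left(169 - 305\right) - 4091} - 500890 = \frac{1}{- 53 \left(169 - 305\right) - 4091} - 500890 = \frac{1}{\left(-53\right) \left(-136\right) - 4091} - 500890 = \frac{1}{7208 - 4091} - 500890 = \frac{1}{3117} - 500890 = - \frac{1561274129}{3117}$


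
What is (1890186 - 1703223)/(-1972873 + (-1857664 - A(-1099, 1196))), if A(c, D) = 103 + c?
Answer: -186963/3829541 ≈ -0.048821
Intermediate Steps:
(1890186 - 1703223)/(-1972873 + (-1857664 - A(-1099, 1196))) = (1890186 - 1703223)/(-1972873 + (-1857664 - (103 - 1099))) = 186963/(-1972873 + (-1857664 - 1*(-996))) = 186963/(-1972873 + (-1857664 + 996)) = 186963/(-1972873 - 1856668) = 186963/(-3829541) = 186963*(-1/3829541) = -186963/3829541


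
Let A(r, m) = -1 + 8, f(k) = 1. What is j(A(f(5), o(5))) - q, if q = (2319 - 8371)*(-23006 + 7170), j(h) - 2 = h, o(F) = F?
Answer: -95839463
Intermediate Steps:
A(r, m) = 7
j(h) = 2 + h
q = 95839472 (q = -6052*(-15836) = 95839472)
j(A(f(5), o(5))) - q = (2 + 7) - 1*95839472 = 9 - 95839472 = -95839463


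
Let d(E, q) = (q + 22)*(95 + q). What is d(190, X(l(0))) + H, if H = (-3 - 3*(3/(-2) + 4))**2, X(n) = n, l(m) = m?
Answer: 8801/4 ≈ 2200.3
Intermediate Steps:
d(E, q) = (22 + q)*(95 + q)
H = 441/4 (H = (-3 - 3*(3*(-1/2) + 4))**2 = (-3 - 3*(-3/2 + 4))**2 = (-3 - 3*5/2)**2 = (-3 - 15/2)**2 = (-21/2)**2 = 441/4 ≈ 110.25)
d(190, X(l(0))) + H = (2090 + 0**2 + 117*0) + 441/4 = (2090 + 0 + 0) + 441/4 = 2090 + 441/4 = 8801/4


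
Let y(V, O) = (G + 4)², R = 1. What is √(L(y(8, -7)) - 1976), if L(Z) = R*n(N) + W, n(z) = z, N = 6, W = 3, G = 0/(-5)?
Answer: I*√1967 ≈ 44.351*I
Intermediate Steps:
G = 0 (G = 0*(-⅕) = 0)
y(V, O) = 16 (y(V, O) = (0 + 4)² = 4² = 16)
L(Z) = 9 (L(Z) = 1*6 + 3 = 6 + 3 = 9)
√(L(y(8, -7)) - 1976) = √(9 - 1976) = √(-1967) = I*√1967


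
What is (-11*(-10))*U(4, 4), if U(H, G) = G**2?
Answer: 1760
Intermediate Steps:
(-11*(-10))*U(4, 4) = -11*(-10)*4**2 = 110*16 = 1760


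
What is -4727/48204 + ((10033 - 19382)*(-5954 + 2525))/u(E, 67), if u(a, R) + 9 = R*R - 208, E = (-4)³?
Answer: 128774182445/17160624 ≈ 7504.0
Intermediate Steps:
E = -64
u(a, R) = -217 + R² (u(a, R) = -9 + (R*R - 208) = -9 + (R² - 208) = -9 + (-208 + R²) = -217 + R²)
-4727/48204 + ((10033 - 19382)*(-5954 + 2525))/u(E, 67) = -4727/48204 + ((10033 - 19382)*(-5954 + 2525))/(-217 + 67²) = -4727*1/48204 + (-9349*(-3429))/(-217 + 4489) = -4727/48204 + 32057721/4272 = -4727/48204 + 32057721*(1/4272) = -4727/48204 + 10685907/1424 = 128774182445/17160624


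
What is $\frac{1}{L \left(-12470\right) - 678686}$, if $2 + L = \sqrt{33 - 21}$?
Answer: $- \frac{326873}{212758910858} + \frac{6235 \sqrt{3}}{106379455429} \approx -1.4348 \cdot 10^{-6}$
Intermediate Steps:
$L = -2 + 2 \sqrt{3}$ ($L = -2 + \sqrt{33 - 21} = -2 + \sqrt{12} = -2 + 2 \sqrt{3} \approx 1.4641$)
$\frac{1}{L \left(-12470\right) - 678686} = \frac{1}{\left(-2 + 2 \sqrt{3}\right) \left(-12470\right) - 678686} = \frac{1}{\left(24940 - 24940 \sqrt{3}\right) - 678686} = \frac{1}{-653746 - 24940 \sqrt{3}}$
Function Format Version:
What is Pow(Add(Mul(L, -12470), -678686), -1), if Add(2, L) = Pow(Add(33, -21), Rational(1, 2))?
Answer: Add(Rational(-326873, 212758910858), Mul(Rational(6235, 106379455429), Pow(3, Rational(1, 2)))) ≈ -1.4348e-6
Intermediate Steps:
L = Add(-2, Mul(2, Pow(3, Rational(1, 2)))) (L = Add(-2, Pow(Add(33, -21), Rational(1, 2))) = Add(-2, Pow(12, Rational(1, 2))) = Add(-2, Mul(2, Pow(3, Rational(1, 2)))) ≈ 1.4641)
Pow(Add(Mul(L, -12470), -678686), -1) = Pow(Add(Mul(Add(-2, Mul(2, Pow(3, Rational(1, 2)))), -12470), -678686), -1) = Pow(Add(Add(24940, Mul(-24940, Pow(3, Rational(1, 2)))), -678686), -1) = Pow(Add(-653746, Mul(-24940, Pow(3, Rational(1, 2)))), -1)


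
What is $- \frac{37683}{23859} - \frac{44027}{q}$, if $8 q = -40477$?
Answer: $\frac{764247417}{107304527} \approx 7.1222$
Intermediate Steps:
$q = - \frac{40477}{8}$ ($q = \frac{1}{8} \left(-40477\right) = - \frac{40477}{8} \approx -5059.6$)
$- \frac{37683}{23859} - \frac{44027}{q} = - \frac{37683}{23859} - \frac{44027}{- \frac{40477}{8}} = \left(-37683\right) \frac{1}{23859} - - \frac{352216}{40477} = - \frac{4187}{2651} + \frac{352216}{40477} = \frac{764247417}{107304527}$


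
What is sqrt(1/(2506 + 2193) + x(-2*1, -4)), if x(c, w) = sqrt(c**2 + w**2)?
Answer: sqrt(4699 + 44161202*sqrt(5))/4699 ≈ 2.1148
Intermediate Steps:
sqrt(1/(2506 + 2193) + x(-2*1, -4)) = sqrt(1/(2506 + 2193) + sqrt((-2*1)**2 + (-4)**2)) = sqrt(1/4699 + sqrt((-2)**2 + 16)) = sqrt(1/4699 + sqrt(4 + 16)) = sqrt(1/4699 + sqrt(20)) = sqrt(1/4699 + 2*sqrt(5))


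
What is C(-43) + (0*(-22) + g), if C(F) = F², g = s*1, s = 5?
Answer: 1854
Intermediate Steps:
g = 5 (g = 5*1 = 5)
C(-43) + (0*(-22) + g) = (-43)² + (0*(-22) + 5) = 1849 + (0 + 5) = 1849 + 5 = 1854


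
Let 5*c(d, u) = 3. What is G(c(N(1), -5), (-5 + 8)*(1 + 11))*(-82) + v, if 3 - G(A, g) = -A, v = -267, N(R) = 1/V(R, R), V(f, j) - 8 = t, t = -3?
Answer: -2811/5 ≈ -562.20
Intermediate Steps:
V(f, j) = 5 (V(f, j) = 8 - 3 = 5)
N(R) = ⅕ (N(R) = 1/5 = ⅕)
c(d, u) = ⅗ (c(d, u) = (⅕)*3 = ⅗)
G(A, g) = 3 + A (G(A, g) = 3 - (-1)*A = 3 + A)
G(c(N(1), -5), (-5 + 8)*(1 + 11))*(-82) + v = (3 + ⅗)*(-82) - 267 = (18/5)*(-82) - 267 = -1476/5 - 267 = -2811/5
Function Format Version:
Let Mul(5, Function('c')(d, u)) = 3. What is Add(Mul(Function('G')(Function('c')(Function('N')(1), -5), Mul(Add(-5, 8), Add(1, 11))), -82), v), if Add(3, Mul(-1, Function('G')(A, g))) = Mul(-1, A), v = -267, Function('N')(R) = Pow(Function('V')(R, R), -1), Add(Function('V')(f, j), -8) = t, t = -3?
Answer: Rational(-2811, 5) ≈ -562.20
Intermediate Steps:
Function('V')(f, j) = 5 (Function('V')(f, j) = Add(8, -3) = 5)
Function('N')(R) = Rational(1, 5) (Function('N')(R) = Pow(5, -1) = Rational(1, 5))
Function('c')(d, u) = Rational(3, 5) (Function('c')(d, u) = Mul(Rational(1, 5), 3) = Rational(3, 5))
Function('G')(A, g) = Add(3, A) (Function('G')(A, g) = Add(3, Mul(-1, Mul(-1, A))) = Add(3, A))
Add(Mul(Function('G')(Function('c')(Function('N')(1), -5), Mul(Add(-5, 8), Add(1, 11))), -82), v) = Add(Mul(Add(3, Rational(3, 5)), -82), -267) = Add(Mul(Rational(18, 5), -82), -267) = Add(Rational(-1476, 5), -267) = Rational(-2811, 5)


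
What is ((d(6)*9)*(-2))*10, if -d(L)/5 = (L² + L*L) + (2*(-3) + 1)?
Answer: 60300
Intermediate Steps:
d(L) = 25 - 10*L² (d(L) = -5*((L² + L*L) + (2*(-3) + 1)) = -5*((L² + L²) + (-6 + 1)) = -5*(2*L² - 5) = -5*(-5 + 2*L²) = 25 - 10*L²)
((d(6)*9)*(-2))*10 = (((25 - 10*6²)*9)*(-2))*10 = (((25 - 10*36)*9)*(-2))*10 = (((25 - 360)*9)*(-2))*10 = (-335*9*(-2))*10 = -3015*(-2)*10 = 6030*10 = 60300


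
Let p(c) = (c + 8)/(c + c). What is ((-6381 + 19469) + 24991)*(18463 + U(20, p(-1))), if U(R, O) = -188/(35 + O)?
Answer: 4919777183/7 ≈ 7.0283e+8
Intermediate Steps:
p(c) = (8 + c)/(2*c) (p(c) = (8 + c)/((2*c)) = (8 + c)*(1/(2*c)) = (8 + c)/(2*c))
((-6381 + 19469) + 24991)*(18463 + U(20, p(-1))) = ((-6381 + 19469) + 24991)*(18463 - 188/(35 + (½)*(8 - 1)/(-1))) = (13088 + 24991)*(18463 - 188/(35 + (½)*(-1)*7)) = 38079*(18463 - 188/(35 - 7/2)) = 38079*(18463 - 188/63/2) = 38079*(18463 - 188*2/63) = 38079*(18463 - 376/63) = 38079*(1162793/63) = 4919777183/7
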